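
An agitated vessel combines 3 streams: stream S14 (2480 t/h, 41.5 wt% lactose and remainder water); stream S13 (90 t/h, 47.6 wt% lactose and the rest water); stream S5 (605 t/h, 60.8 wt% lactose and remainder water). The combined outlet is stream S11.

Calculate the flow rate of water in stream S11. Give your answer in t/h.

1735 t/h

water out = water in = 2480×0.585 + 90×0.524 + 605×0.392 = 1735.1 t/h.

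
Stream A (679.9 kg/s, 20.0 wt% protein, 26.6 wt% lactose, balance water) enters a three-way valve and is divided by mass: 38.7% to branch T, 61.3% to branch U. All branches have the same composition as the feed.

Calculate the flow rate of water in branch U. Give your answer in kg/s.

Branch U total = 0.613×679.9 = 416.78 kg/s.
water in U = 0.534×416.78 = 222.56 kg/s.

222.6 kg/s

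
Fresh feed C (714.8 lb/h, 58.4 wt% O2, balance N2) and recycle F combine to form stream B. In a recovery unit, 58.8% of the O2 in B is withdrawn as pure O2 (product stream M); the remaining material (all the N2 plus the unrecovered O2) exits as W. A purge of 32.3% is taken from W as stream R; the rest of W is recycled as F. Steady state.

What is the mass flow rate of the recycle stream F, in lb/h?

N2 enters only via C and leaves only via the purge: 714.8×0.416 = 0.323×(N2 in W), and the recovery unit passes all N2, so N2 in B = N2 in W = 920.61 lb/h.
O2 in B: m_A = 714.8×0.584 + (1−0.323)·(1−0.588)·m_A, so m_A = 417.44/0.7211 = 578.92 lb/h.
W = (1−0.588)×578.92 + 920.61 = 1159.1 lb/h.
Recycle F = (1−0.323)×1159.1 = 784.73 lb/h.

784.7 lb/h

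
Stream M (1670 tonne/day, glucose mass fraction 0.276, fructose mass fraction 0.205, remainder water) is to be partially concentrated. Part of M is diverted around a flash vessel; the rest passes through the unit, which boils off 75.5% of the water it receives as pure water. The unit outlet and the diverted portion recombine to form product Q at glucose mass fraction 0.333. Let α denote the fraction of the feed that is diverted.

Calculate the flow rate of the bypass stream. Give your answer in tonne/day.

All 1670×0.276 = 460.92 tonne/day of glucose reaches Q, so Q = 460.92/0.333 = 1384.1 tonne/day and vapour = 285.86 tonne/day.
The evaporator receives (1−α)·1670 of feed at 0.519 water and removes 0.755 of that water:
0.755×0.519×(1−α)×1670 = 285.86
(1−α) = 285.86/654.38 = 0.4368;  α = 0.5632.
Bypass flow = 0.5632×1670 = 940.49 tonne/day.

940.5 tonne/day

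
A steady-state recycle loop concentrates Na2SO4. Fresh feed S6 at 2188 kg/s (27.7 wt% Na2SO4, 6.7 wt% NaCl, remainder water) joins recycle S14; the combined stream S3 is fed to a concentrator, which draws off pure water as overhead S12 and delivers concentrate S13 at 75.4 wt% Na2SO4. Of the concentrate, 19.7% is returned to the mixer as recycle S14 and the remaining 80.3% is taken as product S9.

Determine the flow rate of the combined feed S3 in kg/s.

Overall Na2SO4 balance (none leaves overhead): Na2SO4 in fresh feed = Na2SO4 in product, i.e. 2188×0.277 = (1−0.197)·S13·0.754.
S13 = 606.08/(0.754×0.803) = 1001 kg/s.
Recycle S14 = 0.197×1001 = 197.2 kg/s.
Combined feed S3 = 2188 + 197.2 = 2385.2 kg/s.

2385 kg/s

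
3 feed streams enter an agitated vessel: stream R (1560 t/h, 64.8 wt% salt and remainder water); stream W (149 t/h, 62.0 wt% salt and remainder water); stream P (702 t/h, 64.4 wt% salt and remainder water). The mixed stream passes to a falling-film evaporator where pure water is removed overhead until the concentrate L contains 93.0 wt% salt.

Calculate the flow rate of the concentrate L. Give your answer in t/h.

salt entering = 1560×0.648 + 149×0.620 + 702×0.644 = 1555.3 t/h.
All salt reports to L, so L = 1555.3/0.930 = 1672.4 t/h.

1672 t/h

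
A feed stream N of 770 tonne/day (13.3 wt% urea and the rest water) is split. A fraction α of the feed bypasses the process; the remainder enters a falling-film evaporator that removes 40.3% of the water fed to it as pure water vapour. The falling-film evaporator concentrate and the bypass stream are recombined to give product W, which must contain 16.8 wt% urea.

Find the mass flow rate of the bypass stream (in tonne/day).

All 770×0.133 = 102.41 tonne/day of urea reaches W, so W = 102.41/0.168 = 609.58 tonne/day and vapour = 160.42 tonne/day.
The evaporator receives (1−α)·770 of feed at 0.867 water and removes 0.403 of that water:
0.403×0.867×(1−α)×770 = 160.42
(1−α) = 160.42/269.04 = 0.5963;  α = 0.4037.
Bypass flow = 0.4037×770 = 310.88 tonne/day.

310.9 tonne/day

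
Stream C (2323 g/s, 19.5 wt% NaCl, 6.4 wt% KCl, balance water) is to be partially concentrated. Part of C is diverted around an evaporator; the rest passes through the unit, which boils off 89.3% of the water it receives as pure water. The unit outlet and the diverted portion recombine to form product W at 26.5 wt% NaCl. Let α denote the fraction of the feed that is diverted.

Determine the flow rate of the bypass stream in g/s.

All 2323×0.195 = 452.99 g/s of NaCl reaches W, so W = 452.99/0.265 = 1709.4 g/s and vapour = 613.62 g/s.
The evaporator receives (1−α)·2323 of feed at 0.741 water and removes 0.893 of that water:
0.893×0.741×(1−α)×2323 = 613.62
(1−α) = 613.62/1537.2 = 0.3992;  α = 0.6008.
Bypass flow = 0.6008×2323 = 1395.7 g/s.

1396 g/s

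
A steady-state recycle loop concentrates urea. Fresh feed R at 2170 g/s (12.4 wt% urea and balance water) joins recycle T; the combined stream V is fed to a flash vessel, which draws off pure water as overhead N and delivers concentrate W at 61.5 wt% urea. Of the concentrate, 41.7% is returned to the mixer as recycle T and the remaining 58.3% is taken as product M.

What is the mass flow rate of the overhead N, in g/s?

Overall urea balance (none leaves overhead): urea in fresh feed = urea in product, i.e. 2170×0.124 = (1−0.417)·W·0.615.
W = 269.08/(0.615×0.583) = 750.48 g/s.
Recycle T = 0.417×750.48 = 312.95 g/s.
Combined feed V = 2170 + 312.95 = 2482.9 g/s.
Overhead N = V − W = 2482.9 − 750.48 = 1732.5 g/s.

1732 g/s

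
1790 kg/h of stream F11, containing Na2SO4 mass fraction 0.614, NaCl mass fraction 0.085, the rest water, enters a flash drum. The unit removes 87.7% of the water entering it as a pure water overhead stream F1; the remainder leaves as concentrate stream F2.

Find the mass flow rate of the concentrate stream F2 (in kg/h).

water entering = 1790×0.301 = 538.79 kg/h; overhead removed = 0.877×538.79 = 472.52 kg/h.
Concentrate = 1790 − 472.52 = 1317.5 kg/h.

1317 kg/h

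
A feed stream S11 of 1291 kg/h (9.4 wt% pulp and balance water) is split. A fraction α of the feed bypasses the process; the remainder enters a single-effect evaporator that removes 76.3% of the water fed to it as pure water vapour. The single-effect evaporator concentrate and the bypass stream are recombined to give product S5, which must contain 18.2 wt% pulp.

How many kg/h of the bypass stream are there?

All 1291×0.094 = 121.35 kg/h of pulp reaches S5, so S5 = 121.35/0.182 = 666.78 kg/h and vapour = 624.22 kg/h.
The evaporator receives (1−α)·1291 of feed at 0.906 water and removes 0.763 of that water:
0.763×0.906×(1−α)×1291 = 624.22
(1−α) = 624.22/892.44 = 0.6995;  α = 0.3005.
Bypass flow = 0.3005×1291 = 388.01 kg/h.

388 kg/h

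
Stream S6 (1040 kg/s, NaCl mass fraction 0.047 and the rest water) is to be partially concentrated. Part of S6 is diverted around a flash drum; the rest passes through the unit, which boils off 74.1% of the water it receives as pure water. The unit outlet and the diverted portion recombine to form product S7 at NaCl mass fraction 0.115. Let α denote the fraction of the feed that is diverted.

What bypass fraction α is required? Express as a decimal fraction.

0.163

All 1040×0.047 = 48.88 kg/s of NaCl reaches S7, so S7 = 48.88/0.115 = 425.04 kg/s and vapour = 614.96 kg/s.
The evaporator receives (1−α)·1040 of feed at 0.953 water and removes 0.741 of that water:
0.741×0.953×(1−α)×1040 = 614.96
(1−α) = 614.96/734.42 = 0.8373;  α = 0.1627.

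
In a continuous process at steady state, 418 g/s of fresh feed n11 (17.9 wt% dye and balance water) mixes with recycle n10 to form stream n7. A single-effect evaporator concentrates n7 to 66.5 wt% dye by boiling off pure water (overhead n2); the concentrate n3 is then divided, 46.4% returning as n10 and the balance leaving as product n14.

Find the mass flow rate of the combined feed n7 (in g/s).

Overall dye balance (none leaves overhead): dye in fresh feed = dye in product, i.e. 418×0.179 = (1−0.464)·n3·0.665.
n3 = 74.822/(0.665×0.536) = 209.91 g/s.
Recycle n10 = 0.464×209.91 = 97.4 g/s.
Combined feed n7 = 418 + 97.4 = 515.4 g/s.

515.4 g/s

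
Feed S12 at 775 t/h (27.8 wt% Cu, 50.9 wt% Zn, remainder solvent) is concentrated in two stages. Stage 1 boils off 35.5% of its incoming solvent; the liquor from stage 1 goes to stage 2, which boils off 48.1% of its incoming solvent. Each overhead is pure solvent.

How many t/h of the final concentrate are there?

665.2 t/h

solvent in feed = 775×0.213 = 165.07 t/h.
After stage 1: solvent left = (1−0.355)×165.07 = 106.47; stream total = 716.4 t/h.
After stage 2: solvent left = (1−0.481)×106.47 = 55.26; final concentrate = 665.18 t/h.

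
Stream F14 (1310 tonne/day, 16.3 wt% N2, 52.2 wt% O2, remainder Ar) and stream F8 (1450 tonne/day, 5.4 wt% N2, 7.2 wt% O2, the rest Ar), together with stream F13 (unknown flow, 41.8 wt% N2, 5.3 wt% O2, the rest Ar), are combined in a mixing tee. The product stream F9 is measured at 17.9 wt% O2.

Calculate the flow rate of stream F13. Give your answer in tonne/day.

Let F13 be the unknown flow. Total out = 2760 + F13.
O2 balance: 788.22 + 0.053·F13 = 0.179·(2760 + F13)
(0.053 − 0.179)·F13 = 0.179×2760 − 788.22 = -294.18
F13 = -294.18 / -0.126 = 2334.8 tonne/day

2335 tonne/day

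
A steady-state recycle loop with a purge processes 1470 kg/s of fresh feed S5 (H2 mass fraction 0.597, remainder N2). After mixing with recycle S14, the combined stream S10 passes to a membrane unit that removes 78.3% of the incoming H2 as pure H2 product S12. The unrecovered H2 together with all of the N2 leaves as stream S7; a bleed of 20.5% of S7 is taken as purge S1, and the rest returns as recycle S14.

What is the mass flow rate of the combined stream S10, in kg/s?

N2 enters only via S5 and leaves only via the purge: 1470×0.403 = 0.205×(N2 in S7), and the membrane unit passes all N2, so N2 in S10 = N2 in S7 = 2889.8 kg/s.
H2 in S10: m_A = 1470×0.597 + (1−0.205)·(1−0.783)·m_A, so m_A = 877.59/0.8275 = 1060.6 kg/s.
S10 = 1060.6 + 2889.8 = 3950.4 kg/s.

3950 kg/s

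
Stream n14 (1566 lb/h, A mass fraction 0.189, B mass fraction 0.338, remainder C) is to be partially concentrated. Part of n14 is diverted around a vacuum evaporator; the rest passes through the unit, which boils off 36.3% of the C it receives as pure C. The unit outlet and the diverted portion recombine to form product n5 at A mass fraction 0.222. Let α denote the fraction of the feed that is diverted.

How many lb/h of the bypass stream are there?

All 1566×0.189 = 295.97 lb/h of A reaches n5, so n5 = 295.97/0.222 = 1333.2 lb/h and vapour = 232.78 lb/h.
The evaporator receives (1−α)·1566 of feed at 0.473 C and removes 0.363 of that C:
0.363×0.473×(1−α)×1566 = 232.78
(1−α) = 232.78/268.88 = 0.8658;  α = 0.1342.
Bypass flow = 0.1342×1566 = 210.23 lb/h.

210.2 lb/h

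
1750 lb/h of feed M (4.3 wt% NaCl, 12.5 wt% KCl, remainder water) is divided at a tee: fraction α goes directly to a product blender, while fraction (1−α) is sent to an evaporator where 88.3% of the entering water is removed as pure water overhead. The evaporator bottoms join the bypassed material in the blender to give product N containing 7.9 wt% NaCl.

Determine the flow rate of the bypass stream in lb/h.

All 1750×0.043 = 75.25 lb/h of NaCl reaches N, so N = 75.25/0.079 = 952.53 lb/h and vapour = 797.47 lb/h.
The evaporator receives (1−α)·1750 of feed at 0.832 water and removes 0.883 of that water:
0.883×0.832×(1−α)×1750 = 797.47
(1−α) = 797.47/1285.6 = 0.6203;  α = 0.3797.
Bypass flow = 0.3797×1750 = 664.5 lb/h.

664.5 lb/h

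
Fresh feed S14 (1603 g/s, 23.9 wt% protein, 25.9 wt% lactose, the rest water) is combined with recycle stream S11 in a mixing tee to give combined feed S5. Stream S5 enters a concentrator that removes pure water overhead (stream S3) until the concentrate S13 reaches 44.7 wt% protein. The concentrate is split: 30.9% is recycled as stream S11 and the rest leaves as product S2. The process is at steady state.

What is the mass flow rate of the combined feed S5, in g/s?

1986 g/s

Overall protein balance (none leaves overhead): protein in fresh feed = protein in product, i.e. 1603×0.239 = (1−0.309)·S13·0.447.
S13 = 383.12/(0.447×0.691) = 1240.4 g/s.
Recycle S11 = 0.309×1240.4 = 383.27 g/s.
Combined feed S5 = 1603 + 383.27 = 1986.3 g/s.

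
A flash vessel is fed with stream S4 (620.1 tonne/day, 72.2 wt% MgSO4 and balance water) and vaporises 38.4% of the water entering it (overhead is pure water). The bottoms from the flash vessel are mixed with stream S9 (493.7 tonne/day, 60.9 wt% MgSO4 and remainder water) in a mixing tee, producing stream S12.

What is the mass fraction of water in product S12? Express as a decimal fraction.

Vapour removed = 0.384×0.278×620.1 = 66.197 tonne/day; concentrate = 553.9 tonne/day.
water reaching the mixer = 106.19 (from concentrate) + 493.7×0.391 = 299.23 tonne/day.
Product flow = 553.9 + 493.7 = 1047.6 tonne/day; water fraction = 0.286.

0.286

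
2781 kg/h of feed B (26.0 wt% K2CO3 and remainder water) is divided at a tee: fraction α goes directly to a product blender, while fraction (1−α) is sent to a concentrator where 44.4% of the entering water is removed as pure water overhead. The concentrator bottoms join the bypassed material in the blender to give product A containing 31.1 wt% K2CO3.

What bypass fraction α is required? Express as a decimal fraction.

All 2781×0.260 = 723.06 kg/h of K2CO3 reaches A, so A = 723.06/0.311 = 2325 kg/h and vapour = 456.05 kg/h.
The evaporator receives (1−α)·2781 of feed at 0.740 water and removes 0.444 of that water:
0.444×0.740×(1−α)×2781 = 456.05
(1−α) = 456.05/913.73 = 0.4991;  α = 0.5009.

0.501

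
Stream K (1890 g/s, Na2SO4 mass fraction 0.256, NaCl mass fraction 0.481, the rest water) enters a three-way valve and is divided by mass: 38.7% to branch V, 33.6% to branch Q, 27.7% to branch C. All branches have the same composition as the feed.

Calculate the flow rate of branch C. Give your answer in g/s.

523.5 g/s

Branch C flow = 0.277×1890 = 523.53 g/s.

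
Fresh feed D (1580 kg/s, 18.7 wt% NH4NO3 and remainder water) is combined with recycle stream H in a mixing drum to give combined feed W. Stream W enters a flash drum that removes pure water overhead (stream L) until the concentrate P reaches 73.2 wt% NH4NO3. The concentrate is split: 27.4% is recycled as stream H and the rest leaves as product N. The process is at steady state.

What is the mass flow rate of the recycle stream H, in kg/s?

152.3 kg/s

Overall NH4NO3 balance (none leaves overhead): NH4NO3 in fresh feed = NH4NO3 in product, i.e. 1580×0.187 = (1−0.274)·P·0.732.
P = 295.46/(0.732×0.726) = 555.97 kg/s.
Recycle H = 0.274×555.97 = 152.34 kg/s.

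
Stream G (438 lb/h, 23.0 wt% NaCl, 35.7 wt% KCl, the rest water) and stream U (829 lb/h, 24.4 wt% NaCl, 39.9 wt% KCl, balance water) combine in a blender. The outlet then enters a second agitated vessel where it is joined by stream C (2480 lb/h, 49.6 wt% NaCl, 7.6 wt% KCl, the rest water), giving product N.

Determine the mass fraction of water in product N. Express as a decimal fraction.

Overall, product flow = 3747 lb/h.
water in = 438×0.413 + 829×0.357 + 2480×0.428 = 1538.3 lb/h.
water fraction in N = 0.4105.

0.4105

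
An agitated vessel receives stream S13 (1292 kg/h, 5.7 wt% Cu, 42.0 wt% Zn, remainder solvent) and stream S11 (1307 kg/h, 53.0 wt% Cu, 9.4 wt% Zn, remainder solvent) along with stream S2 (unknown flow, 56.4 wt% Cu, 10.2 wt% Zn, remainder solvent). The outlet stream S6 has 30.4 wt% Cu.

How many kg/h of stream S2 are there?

91.32 kg/h

Let S2 be the unknown flow. Total out = 2599 + S2.
Cu balance: 766.35 + 0.564·S2 = 0.304·(2599 + S2)
(0.564 − 0.304)·S2 = 0.304×2599 − 766.35 = 23.742
S2 = 23.742 / 0.260 = 91.315 kg/h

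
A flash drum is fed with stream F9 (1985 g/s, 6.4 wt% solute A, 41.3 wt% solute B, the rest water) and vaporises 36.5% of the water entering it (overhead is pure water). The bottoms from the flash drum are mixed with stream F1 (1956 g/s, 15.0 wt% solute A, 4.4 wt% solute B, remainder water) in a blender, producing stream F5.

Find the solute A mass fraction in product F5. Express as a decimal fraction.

Vapour removed = 0.365×0.523×1985 = 378.93 g/s; concentrate = 1606.1 g/s.
solute A reaching the mixer = 127.04 (from concentrate) + 1956×0.150 = 420.44 g/s.
Product flow = 1606.1 + 1956 = 3562.1 g/s; solute A fraction = 0.118.

0.118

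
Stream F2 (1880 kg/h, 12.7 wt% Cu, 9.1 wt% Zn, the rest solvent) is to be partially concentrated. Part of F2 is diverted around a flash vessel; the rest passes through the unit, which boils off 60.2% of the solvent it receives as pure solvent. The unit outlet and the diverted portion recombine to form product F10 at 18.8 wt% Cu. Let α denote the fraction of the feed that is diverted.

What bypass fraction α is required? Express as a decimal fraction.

All 1880×0.127 = 238.76 kg/h of Cu reaches F10, so F10 = 238.76/0.188 = 1270 kg/h and vapour = 610 kg/h.
The evaporator receives (1−α)·1880 of feed at 0.782 solvent and removes 0.602 of that solvent:
0.602×0.782×(1−α)×1880 = 610
(1−α) = 610/885.04 = 0.6892;  α = 0.3108.

0.311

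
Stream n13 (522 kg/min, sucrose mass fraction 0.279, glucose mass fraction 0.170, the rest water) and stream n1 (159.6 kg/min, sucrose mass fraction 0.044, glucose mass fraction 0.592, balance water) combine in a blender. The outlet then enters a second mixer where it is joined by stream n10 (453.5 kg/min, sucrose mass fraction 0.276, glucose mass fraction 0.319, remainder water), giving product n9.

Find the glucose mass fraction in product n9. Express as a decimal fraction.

Overall, product flow = 1135.1 kg/min.
glucose in = 522×0.170 + 159.6×0.592 + 453.5×0.319 = 327.89 kg/min.
glucose fraction in n9 = 0.289.

0.289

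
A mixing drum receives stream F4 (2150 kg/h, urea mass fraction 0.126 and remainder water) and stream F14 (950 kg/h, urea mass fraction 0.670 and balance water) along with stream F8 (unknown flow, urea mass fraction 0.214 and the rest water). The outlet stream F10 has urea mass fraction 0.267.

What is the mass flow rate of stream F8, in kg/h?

Let F8 be the unknown flow. Total out = 3100 + F8.
urea balance: 907.4 + 0.214·F8 = 0.267·(3100 + F8)
(0.214 − 0.267)·F8 = 0.267×3100 − 907.4 = -79.7
F8 = -79.7 / -0.053 = 1503.8 kg/h

1504 kg/h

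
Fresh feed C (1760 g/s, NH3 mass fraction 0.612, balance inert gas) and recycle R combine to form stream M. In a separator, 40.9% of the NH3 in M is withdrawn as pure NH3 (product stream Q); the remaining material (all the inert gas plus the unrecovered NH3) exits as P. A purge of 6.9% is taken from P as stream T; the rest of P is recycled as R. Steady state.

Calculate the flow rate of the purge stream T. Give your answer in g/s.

780.5 g/s

inert gas enters only via C and leaves only via the purge: 1760×0.388 = 0.069×(inert gas in P), and the separator passes all inert gas, so inert gas in M = inert gas in P = 9896.8 g/s.
NH3 in M: m_A = 1760×0.612 + (1−0.069)·(1−0.409)·m_A, so m_A = 1077.1/0.4498 = 2394.8 g/s.
P = (1−0.409)×2394.8 + 9896.8 = 11312 g/s.
Purge T = 0.069×11312 = 780.54 g/s.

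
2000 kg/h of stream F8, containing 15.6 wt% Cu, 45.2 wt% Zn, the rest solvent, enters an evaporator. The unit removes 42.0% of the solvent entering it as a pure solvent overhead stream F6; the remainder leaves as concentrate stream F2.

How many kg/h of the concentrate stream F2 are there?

solvent entering = 2000×0.392 = 784 kg/h; overhead removed = 0.420×784 = 329.28 kg/h.
Concentrate = 2000 − 329.28 = 1670.7 kg/h.

1671 kg/h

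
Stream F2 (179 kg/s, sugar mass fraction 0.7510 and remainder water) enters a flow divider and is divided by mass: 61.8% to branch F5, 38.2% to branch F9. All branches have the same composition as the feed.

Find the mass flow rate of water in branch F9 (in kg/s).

17.03 kg/s

Branch F9 total = 0.382×179 = 68.378 kg/s.
water in F9 = 0.249×68.378 = 17.026 kg/s.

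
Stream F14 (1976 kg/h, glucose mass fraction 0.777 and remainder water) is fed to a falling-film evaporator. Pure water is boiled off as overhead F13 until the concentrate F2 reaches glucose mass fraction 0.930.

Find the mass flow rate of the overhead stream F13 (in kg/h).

325.1 kg/h

glucose is conserved: 1976×0.777 = 1535.4 kg/h all reports to the concentrate.
Concentrate = 1535.4/(target fraction) = 1650.9 kg/h.
Overhead = 1976 − 1650.9 = 325.08 kg/h.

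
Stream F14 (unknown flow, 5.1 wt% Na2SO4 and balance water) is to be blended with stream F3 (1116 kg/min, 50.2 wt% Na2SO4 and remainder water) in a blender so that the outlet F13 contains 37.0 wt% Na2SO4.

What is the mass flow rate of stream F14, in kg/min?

461.8 kg/min

Let F14 be the unknown flow. Total out = 1116 + F14.
Na2SO4 balance: 560.23 + 0.051·F14 = 0.370·(1116 + F14)
(0.051 − 0.370)·F14 = 0.370×1116 − 560.23 = -147.31
F14 = -147.31 / -0.319 = 461.79 kg/min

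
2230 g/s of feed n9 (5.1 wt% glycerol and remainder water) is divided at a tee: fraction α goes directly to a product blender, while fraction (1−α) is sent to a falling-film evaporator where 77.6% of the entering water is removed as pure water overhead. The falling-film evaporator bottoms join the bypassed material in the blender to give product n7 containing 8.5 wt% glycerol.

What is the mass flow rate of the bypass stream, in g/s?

1019 g/s

All 2230×0.051 = 113.73 g/s of glycerol reaches n7, so n7 = 113.73/0.085 = 1338 g/s and vapour = 892 g/s.
The evaporator receives (1−α)·2230 of feed at 0.949 water and removes 0.776 of that water:
0.776×0.949×(1−α)×2230 = 892
(1−α) = 892/1642.2 = 0.5432;  α = 0.4568.
Bypass flow = 0.4568×2230 = 1018.7 g/s.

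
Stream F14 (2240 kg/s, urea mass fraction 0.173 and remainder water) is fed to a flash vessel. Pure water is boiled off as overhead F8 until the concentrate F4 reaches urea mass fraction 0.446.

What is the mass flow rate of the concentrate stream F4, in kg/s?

urea is conserved: 2240×0.173 = 387.52 kg/s all reports to the concentrate.
Concentrate = 387.52/(target fraction) = 868.88 kg/s.

868.9 kg/s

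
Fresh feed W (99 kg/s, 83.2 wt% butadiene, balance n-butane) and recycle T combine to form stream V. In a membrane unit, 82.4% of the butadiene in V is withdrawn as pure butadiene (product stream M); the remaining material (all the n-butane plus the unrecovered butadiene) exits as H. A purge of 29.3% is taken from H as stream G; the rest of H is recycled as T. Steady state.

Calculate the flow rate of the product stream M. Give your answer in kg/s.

77.52 kg/s

butadiene in V: m_A = 99×0.832 + (1−0.293)·(1−0.824)·m_A, so m_A = 82.368/0.8756 = 94.074 kg/s.
Product M = 0.824×94.074 = 77.517 kg/s.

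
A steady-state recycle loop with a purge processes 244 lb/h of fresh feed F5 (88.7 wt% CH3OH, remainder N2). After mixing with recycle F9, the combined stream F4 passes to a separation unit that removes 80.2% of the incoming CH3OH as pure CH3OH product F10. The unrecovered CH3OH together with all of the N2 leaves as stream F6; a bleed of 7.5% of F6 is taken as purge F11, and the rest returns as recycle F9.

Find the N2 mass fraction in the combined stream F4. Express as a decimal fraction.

N2 enters only via F5 and leaves only via the purge: 244×0.113 = 0.075×(N2 in F6), and the separation unit passes all N2, so N2 in F4 = N2 in F6 = 367.63 lb/h.
CH3OH in F4: m_A = 244×0.887 + (1−0.075)·(1−0.802)·m_A, so m_A = 216.43/0.8169 = 264.95 lb/h.
F4 = 264.95 + 367.63 = 632.58 lb/h.
N2 fraction in F4 = 367.63/632.58 = 0.581.

0.581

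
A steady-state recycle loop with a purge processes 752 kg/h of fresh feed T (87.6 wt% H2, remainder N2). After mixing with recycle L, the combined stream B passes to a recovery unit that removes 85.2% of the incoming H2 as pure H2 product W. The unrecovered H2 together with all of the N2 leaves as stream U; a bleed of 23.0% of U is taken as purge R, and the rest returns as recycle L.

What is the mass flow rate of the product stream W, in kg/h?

633.4 kg/h

H2 in B: m_A = 752×0.876 + (1−0.230)·(1−0.852)·m_A, so m_A = 658.75/0.8860 = 743.48 kg/h.
Product W = 0.852×743.48 = 633.44 kg/h.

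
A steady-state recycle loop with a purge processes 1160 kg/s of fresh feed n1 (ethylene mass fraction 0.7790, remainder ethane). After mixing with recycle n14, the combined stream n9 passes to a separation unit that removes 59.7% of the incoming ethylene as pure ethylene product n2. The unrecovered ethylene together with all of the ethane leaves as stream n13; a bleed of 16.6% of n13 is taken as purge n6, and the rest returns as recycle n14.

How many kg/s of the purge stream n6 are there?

ethane enters only via n1 and leaves only via the purge: 1160×0.221 = 0.166×(ethane in n13), and the separation unit passes all ethane, so ethane in n9 = ethane in n13 = 1544.3 kg/s.
ethylene in n9: m_A = 1160×0.779 + (1−0.166)·(1−0.597)·m_A, so m_A = 903.64/0.6639 = 1361.1 kg/s.
n13 = (1−0.597)×1361.1 + 1544.3 = 2092.9 kg/s.
Purge n6 = 0.166×2092.9 = 347.42 kg/s.

347.4 kg/s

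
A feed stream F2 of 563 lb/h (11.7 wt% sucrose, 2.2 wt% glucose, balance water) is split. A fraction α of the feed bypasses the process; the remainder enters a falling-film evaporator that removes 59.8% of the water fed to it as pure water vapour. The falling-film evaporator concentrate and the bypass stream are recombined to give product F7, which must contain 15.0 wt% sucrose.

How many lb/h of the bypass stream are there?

322.4 lb/h

All 563×0.117 = 65.871 lb/h of sucrose reaches F7, so F7 = 65.871/0.150 = 439.14 lb/h and vapour = 123.86 lb/h.
The evaporator receives (1−α)·563 of feed at 0.861 water and removes 0.598 of that water:
0.598×0.861×(1−α)×563 = 123.86
(1−α) = 123.86/289.88 = 0.4273;  α = 0.5727.
Bypass flow = 0.5727×563 = 322.44 lb/h.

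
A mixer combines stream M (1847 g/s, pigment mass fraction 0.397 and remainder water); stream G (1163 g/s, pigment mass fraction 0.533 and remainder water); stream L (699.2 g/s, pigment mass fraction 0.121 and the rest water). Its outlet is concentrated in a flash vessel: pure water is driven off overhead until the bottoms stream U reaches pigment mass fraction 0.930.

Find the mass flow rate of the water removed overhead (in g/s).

2163 g/s

pigment entering = 1847×0.397 + 1163×0.533 + 699.2×0.121 = 1437.7 g/s.
All pigment reports to U, so U = 1437.7/0.930 = 1546 g/s.
Total feed = 3709.2 g/s; overhead = 3709.2 − 1546 = 2163.2 g/s.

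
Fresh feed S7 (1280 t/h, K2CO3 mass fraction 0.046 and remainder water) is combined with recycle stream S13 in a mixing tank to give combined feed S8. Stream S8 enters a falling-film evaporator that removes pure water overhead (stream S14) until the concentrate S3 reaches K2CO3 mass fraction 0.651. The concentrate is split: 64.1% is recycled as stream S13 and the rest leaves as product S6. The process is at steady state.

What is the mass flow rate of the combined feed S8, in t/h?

Overall K2CO3 balance (none leaves overhead): K2CO3 in fresh feed = K2CO3 in product, i.e. 1280×0.046 = (1−0.641)·S3·0.651.
S3 = 58.88/(0.651×0.359) = 251.94 t/h.
Recycle S13 = 0.641×251.94 = 161.49 t/h.
Combined feed S8 = 1280 + 161.49 = 1441.5 t/h.

1441 t/h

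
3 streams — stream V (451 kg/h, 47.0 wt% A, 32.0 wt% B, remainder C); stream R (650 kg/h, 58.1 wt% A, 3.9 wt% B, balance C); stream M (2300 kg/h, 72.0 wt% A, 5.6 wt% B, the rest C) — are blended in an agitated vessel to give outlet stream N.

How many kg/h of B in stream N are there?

B out = B in = 451×0.320 + 650×0.039 + 2300×0.056 = 298.47 kg/h.

298.5 kg/h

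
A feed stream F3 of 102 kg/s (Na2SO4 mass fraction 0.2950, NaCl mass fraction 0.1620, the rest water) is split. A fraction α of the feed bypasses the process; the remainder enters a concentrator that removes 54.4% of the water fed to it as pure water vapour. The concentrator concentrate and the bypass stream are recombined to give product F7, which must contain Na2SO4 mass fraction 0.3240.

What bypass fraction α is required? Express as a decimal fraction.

0.697

All 102×0.295 = 30.09 kg/s of Na2SO4 reaches F7, so F7 = 30.09/0.324 = 92.87 kg/s and vapour = 9.1296 kg/s.
The evaporator receives (1−α)·102 of feed at 0.543 water and removes 0.544 of that water:
0.544×0.543×(1−α)×102 = 9.1296
(1−α) = 9.1296/30.13 = 0.3030;  α = 0.6970.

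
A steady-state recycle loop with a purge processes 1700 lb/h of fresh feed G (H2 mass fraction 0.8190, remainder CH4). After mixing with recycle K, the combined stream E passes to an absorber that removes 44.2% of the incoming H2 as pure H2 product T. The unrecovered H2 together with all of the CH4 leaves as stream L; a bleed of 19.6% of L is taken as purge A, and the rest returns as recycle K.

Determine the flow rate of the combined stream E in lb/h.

CH4 enters only via G and leaves only via the purge: 1700×0.181 = 0.196×(CH4 in L), and the absorber passes all CH4, so CH4 in E = CH4 in L = 1569.9 lb/h.
H2 in E: m_A = 1700×0.819 + (1−0.196)·(1−0.442)·m_A, so m_A = 1392.3/0.5514 = 2525.2 lb/h.
E = 2525.2 + 1569.9 = 4095.1 lb/h.

4095 lb/h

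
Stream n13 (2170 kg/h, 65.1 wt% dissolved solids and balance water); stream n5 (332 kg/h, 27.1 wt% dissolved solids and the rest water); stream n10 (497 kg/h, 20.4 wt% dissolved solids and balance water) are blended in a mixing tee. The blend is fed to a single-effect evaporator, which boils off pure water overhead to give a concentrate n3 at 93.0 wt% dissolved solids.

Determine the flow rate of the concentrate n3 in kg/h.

1725 kg/h

dissolved solids entering = 2170×0.651 + 332×0.271 + 497×0.204 = 1604 kg/h.
All dissolved solids reports to n3, so n3 = 1604/0.930 = 1724.8 kg/h.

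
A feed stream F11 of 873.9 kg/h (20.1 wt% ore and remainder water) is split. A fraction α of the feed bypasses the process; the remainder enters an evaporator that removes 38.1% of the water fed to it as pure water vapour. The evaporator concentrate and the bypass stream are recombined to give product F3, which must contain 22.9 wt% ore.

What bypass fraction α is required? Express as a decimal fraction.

All 873.9×0.201 = 175.65 kg/h of ore reaches F3, so F3 = 175.65/0.229 = 767.05 kg/h and vapour = 106.85 kg/h.
The evaporator receives (1−α)·873.9 of feed at 0.799 water and removes 0.381 of that water:
0.381×0.799×(1−α)×873.9 = 106.85
(1−α) = 106.85/266.03 = 0.4017;  α = 0.5983.

0.598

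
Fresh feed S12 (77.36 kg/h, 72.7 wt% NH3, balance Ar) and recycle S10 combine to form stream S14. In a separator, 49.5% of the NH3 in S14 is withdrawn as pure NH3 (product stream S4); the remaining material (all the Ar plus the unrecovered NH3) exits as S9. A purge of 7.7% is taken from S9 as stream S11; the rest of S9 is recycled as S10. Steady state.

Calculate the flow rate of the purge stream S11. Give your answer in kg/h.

25.22 kg/h

Ar enters only via S12 and leaves only via the purge: 77.36×0.273 = 0.077×(Ar in S9), and the separator passes all Ar, so Ar in S14 = Ar in S9 = 274.28 kg/h.
NH3 in S14: m_A = 77.36×0.727 + (1−0.077)·(1−0.495)·m_A, so m_A = 56.241/0.5339 = 105.34 kg/h.
S9 = (1−0.495)×105.34 + 274.28 = 327.47 kg/h.
Purge S11 = 0.077×327.47 = 25.216 kg/h.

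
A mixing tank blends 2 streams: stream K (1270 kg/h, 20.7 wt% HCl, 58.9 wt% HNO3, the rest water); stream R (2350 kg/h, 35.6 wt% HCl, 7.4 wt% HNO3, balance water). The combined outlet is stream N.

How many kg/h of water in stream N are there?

water out = water in = 1270×0.204 + 2350×0.570 = 1598.6 kg/h.

1599 kg/h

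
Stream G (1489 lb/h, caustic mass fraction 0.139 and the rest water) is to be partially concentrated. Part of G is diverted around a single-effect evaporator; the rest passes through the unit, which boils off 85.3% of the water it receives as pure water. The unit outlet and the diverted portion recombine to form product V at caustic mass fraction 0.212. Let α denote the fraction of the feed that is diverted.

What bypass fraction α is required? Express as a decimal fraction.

All 1489×0.139 = 206.97 lb/h of caustic reaches V, so V = 206.97/0.212 = 976.28 lb/h and vapour = 512.72 lb/h.
The evaporator receives (1−α)·1489 of feed at 0.861 water and removes 0.853 of that water:
0.853×0.861×(1−α)×1489 = 512.72
(1−α) = 512.72/1093.6 = 0.4689;  α = 0.5311.

0.531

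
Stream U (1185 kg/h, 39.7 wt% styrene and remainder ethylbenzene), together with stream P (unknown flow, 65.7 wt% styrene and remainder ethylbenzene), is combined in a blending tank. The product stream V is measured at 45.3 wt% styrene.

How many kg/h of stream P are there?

Let P be the unknown flow. Total out = 1185 + P.
styrene balance: 470.45 + 0.657·P = 0.453·(1185 + P)
(0.657 − 0.453)·P = 0.453×1185 − 470.45 = 66.36
P = 66.36 / 0.204 = 325.29 kg/h

325.3 kg/h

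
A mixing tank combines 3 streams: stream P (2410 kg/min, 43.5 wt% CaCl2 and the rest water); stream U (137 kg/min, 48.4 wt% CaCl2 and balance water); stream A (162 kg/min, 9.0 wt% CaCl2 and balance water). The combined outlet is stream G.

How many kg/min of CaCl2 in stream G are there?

1129 kg/min

CaCl2 out = CaCl2 in = 2410×0.435 + 137×0.484 + 162×0.090 = 1129.2 kg/min.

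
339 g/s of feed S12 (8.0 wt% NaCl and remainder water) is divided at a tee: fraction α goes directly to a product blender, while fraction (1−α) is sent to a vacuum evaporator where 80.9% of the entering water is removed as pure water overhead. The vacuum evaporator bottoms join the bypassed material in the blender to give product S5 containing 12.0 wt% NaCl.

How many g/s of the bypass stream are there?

187.2 g/s

All 339×0.080 = 27.12 g/s of NaCl reaches S5, so S5 = 27.12/0.120 = 226 g/s and vapour = 113 g/s.
The evaporator receives (1−α)·339 of feed at 0.920 water and removes 0.809 of that water:
0.809×0.920×(1−α)×339 = 113
(1−α) = 113/252.31 = 0.4479;  α = 0.5521.
Bypass flow = 0.5521×339 = 187.18 g/s.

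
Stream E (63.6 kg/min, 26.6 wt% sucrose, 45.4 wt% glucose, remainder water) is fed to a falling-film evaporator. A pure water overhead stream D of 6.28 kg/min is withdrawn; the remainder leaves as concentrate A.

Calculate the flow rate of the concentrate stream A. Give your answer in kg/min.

Concentrate = 63.6 − 6.28 = 57.32 kg/min.

57.32 kg/min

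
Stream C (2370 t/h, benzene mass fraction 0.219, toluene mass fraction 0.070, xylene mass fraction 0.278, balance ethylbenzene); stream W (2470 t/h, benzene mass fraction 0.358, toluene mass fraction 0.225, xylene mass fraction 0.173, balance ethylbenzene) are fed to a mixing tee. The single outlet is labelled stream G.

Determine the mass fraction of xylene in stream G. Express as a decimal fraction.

Total flow out = 2370 + 2470 = 4840 t/h.
xylene in = 2370×0.278 + 2470×0.173 = 1086.2 t/h.
xylene mass fraction in G = 1086.2/4840 = 0.224.

0.224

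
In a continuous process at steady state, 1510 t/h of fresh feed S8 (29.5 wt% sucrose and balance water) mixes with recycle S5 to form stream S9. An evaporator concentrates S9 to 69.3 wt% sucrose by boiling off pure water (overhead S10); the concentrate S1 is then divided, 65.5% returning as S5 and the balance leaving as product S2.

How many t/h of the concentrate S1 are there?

Overall sucrose balance (none leaves overhead): sucrose in fresh feed = sucrose in product, i.e. 1510×0.295 = (1−0.655)·S1·0.693.
S1 = 445.45/(0.693×0.345) = 1863.1 t/h.

1863 t/h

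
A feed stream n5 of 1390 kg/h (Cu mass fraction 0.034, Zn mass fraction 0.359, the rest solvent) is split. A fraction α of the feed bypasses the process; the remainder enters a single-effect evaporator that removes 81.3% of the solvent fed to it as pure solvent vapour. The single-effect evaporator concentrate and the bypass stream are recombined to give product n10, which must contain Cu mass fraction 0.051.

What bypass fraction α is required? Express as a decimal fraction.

All 1390×0.034 = 47.26 kg/h of Cu reaches n10, so n10 = 47.26/0.051 = 926.67 kg/h and vapour = 463.33 kg/h.
The evaporator receives (1−α)·1390 of feed at 0.607 solvent and removes 0.813 of that solvent:
0.813×0.607×(1−α)×1390 = 463.33
(1−α) = 463.33/685.95 = 0.6755;  α = 0.3245.

0.325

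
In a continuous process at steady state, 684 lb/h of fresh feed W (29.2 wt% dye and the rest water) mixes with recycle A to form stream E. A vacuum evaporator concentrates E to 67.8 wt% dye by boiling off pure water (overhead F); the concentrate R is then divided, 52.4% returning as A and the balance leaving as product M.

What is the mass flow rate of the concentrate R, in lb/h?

618.9 lb/h

Overall dye balance (none leaves overhead): dye in fresh feed = dye in product, i.e. 684×0.292 = (1−0.524)·R·0.678.
R = 199.73/(0.678×0.476) = 618.87 lb/h.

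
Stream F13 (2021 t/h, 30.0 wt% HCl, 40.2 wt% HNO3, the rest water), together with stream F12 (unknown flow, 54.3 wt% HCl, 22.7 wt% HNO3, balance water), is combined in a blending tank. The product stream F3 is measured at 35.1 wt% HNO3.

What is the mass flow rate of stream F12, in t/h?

Let F12 be the unknown flow. Total out = 2021 + F12.
HNO3 balance: 812.44 + 0.227·F12 = 0.351·(2021 + F12)
(0.227 − 0.351)·F12 = 0.351×2021 − 812.44 = -103.07
F12 = -103.07 / -0.124 = 831.22 t/h

831.2 t/h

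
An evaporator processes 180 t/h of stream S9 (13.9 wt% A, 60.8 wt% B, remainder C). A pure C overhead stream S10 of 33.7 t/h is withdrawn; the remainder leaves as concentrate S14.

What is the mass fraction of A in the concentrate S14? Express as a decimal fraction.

0.1710

A is not removed: 180×0.139 = 25.02 t/h of A enters S14.
Concentrate = 180 − 33.7 = 146.3 t/h.
Mass fraction = 25.02/146.3 = 0.1710.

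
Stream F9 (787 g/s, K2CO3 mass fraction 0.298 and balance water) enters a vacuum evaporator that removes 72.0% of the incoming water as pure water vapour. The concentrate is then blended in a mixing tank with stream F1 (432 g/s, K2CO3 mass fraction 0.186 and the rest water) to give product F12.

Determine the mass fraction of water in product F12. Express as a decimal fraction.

Vapour removed = 0.720×0.702×787 = 397.78 g/s; concentrate = 389.22 g/s.
water reaching the mixer = 154.69 (from concentrate) + 432×0.814 = 506.34 g/s.
Product flow = 389.22 + 432 = 821.22 g/s; water fraction = 0.617.

0.617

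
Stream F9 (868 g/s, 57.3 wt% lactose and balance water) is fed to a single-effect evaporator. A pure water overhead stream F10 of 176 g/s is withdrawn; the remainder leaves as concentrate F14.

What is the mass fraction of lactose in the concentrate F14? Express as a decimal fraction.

0.719

lactose is not removed: 868×0.573 = 497.36 g/s of lactose enters F14.
Concentrate = 868 − 176 = 692 g/s.
Mass fraction = 497.36/692 = 0.719.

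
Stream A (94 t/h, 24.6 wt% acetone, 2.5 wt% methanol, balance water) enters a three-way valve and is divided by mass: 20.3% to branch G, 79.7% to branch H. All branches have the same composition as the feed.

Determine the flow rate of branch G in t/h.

Branch G flow = 0.203×94 = 19.082 t/h.

19.08 t/h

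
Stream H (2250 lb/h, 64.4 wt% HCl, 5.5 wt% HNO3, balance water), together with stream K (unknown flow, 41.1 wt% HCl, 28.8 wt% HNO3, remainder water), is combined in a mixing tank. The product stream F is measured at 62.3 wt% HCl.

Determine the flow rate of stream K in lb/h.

Let K be the unknown flow. Total out = 2250 + K.
HCl balance: 1449 + 0.411·K = 0.623·(2250 + K)
(0.411 − 0.623)·K = 0.623×2250 − 1449 = -47.25
K = -47.25 / -0.212 = 222.88 lb/h

222.9 lb/h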